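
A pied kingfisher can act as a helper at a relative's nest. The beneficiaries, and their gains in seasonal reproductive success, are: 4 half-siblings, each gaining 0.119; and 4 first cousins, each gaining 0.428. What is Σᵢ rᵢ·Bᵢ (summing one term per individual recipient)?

r to a half-sibling = 1/4 (half-sibs share one parent — one path of length 2: r = (1/2)^2 = 1/4).
r to a first cousin = 0.125 (first cousins share one grandparent pair — two paths of length 4: r = 2·(1/2)^4 = 1/8).
Summing one r·B term per recipient: 4·0.25·0.119 + 4·0.125·0.428 = 0.333.

0.333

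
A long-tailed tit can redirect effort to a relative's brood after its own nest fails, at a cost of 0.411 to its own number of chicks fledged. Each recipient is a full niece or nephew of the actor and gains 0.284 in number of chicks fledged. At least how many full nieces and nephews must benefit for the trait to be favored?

6

r to a full niece or nephew = 1/4 (full aunt/uncle↔niece/nephew: two paths of length 3 through the shared grandparent pair: r = 2·(1/2)^3 = 1/4).
Hamilton's rule: n·r·B > C  ⇒  n > C/(r·B) = 0.411/(0.25·0.284) = 5.789.
The smallest integer exceeding 5.789 is 6.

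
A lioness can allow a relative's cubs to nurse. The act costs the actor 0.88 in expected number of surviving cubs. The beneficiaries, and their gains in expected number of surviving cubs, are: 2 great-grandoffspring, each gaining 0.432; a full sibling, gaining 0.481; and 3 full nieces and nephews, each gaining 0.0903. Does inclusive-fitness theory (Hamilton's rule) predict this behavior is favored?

No

Hamilton's rule: the trait is favored when the sum of r·B over every recipient exceeds the actor's cost C.
r to a great-grandoffspring = 0.125 (three parent–offspring links: r = (1/2)^3 = 1/8).
r to a full sibling = 1/2 (full sibs share both parents — two paths of length 2: r = 2·(1/2)^2 = 1/2).
r to a full niece or nephew = 1/4 (full aunt/uncle↔niece/nephew: two paths of length 3 through the shared grandparent pair: r = 2·(1/2)^3 = 1/4).
Summing one r·B term per recipient: 2·0.125·0.432 + 1·0.5·0.481 + 3·0.25·0.0903 = 0.416225.
0.416225 < 0.88: the indirect benefit is less than the cost.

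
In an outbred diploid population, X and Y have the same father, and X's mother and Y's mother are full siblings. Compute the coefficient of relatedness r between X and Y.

Independent pedigree routes through distinct common ancestors add.
X and Y are related in two ways: half-sibs through their shared father (r = 1/4) and first cousins through their mothers (r = 1/8).
r = 1/4 + 1/8 = 0.375.

0.375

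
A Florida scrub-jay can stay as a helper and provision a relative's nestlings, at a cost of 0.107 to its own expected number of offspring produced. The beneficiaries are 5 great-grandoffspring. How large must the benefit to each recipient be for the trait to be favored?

r to a great-grandoffspring = 1/8 (three parent–offspring links: r = (1/2)^3 = 1/8).
Hamilton's rule with n recipients of equal r: n·r·B > C, so B > C/(n·r) = 0.107/(5·0.125) = 0.1712.

0.1712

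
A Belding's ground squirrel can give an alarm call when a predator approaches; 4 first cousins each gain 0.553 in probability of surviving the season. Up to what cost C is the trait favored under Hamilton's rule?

r to a first cousin = 1/8 (first cousins share one grandparent pair — two paths of length 4: r = 2·(1/2)^4 = 1/8).
Hamilton's rule: n·r·B > C, so the trait is favored while C < n·r·B = 4·0.125·0.553 = 0.2765.

0.2765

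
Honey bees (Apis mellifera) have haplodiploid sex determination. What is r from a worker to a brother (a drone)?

Her haploid brother carries none of their father's genes and a random half of their mother's genome; that half matches the maternal half of her own genome with probability 1/2: r = 1/2 · 1/2 = 1/4.

0.25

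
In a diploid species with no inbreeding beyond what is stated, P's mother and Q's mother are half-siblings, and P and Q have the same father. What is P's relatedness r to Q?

Wright's path rule: contributions from independent ancestry routes add.
P and Q are related in two ways: half first cousins through their mothers (r = 1/16) and half-sibs through their shared father (r = 1/4).
r = 1/16 + 1/4 = 0.3125.

0.3125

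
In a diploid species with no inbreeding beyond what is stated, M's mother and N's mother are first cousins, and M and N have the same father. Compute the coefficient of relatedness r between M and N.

Relatedness sums over independent paths through distinct common ancestors.
M and N are related in two ways: second cousins through their mothers (r = 1/32) and half-sibs through their shared father (r = 1/4).
r = 1/32 + 1/4 = 0.28125.

0.28125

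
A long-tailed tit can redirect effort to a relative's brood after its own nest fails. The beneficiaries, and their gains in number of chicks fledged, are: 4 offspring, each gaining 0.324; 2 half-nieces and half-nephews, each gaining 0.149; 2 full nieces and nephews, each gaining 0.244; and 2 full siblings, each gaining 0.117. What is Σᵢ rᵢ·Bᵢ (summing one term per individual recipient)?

0.92425

r to an offspring = 1/2 (one parent–offspring link: r = (1/2)^1 = 1/2).
r to a half-niece or half-nephew = 1/8 (half-aunt/uncle↔niece/nephew: one path of length 3: r = (1/2)^3 = 1/8).
r to a full niece or nephew = 1/4 (full aunt/uncle↔niece/nephew: two paths of length 3 through the shared grandparent pair: r = 2·(1/2)^3 = 1/4).
r to a full sibling = 1/2 (full sibs share both parents — two paths of length 2: r = 2·(1/2)^2 = 1/2).
Summing one r·B term per recipient: 4·0.5·0.324 + 2·0.125·0.149 + 2·0.25·0.244 + 2·0.5·0.117 = 0.92425.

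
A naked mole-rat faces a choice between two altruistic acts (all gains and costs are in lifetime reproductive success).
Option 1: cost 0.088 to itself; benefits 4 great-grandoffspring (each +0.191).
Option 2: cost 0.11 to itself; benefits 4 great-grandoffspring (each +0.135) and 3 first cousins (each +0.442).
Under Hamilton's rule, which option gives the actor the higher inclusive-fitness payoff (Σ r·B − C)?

Option 1: r to a great-grandoffspring = 0.125.
Option 1: Σ r·B − C = (4·0.125·0.191) − 0.088 = 0.0075.
Option 2: r to a great-grandoffspring = 0.125.
Option 2: r to a first cousin = 0.125.
Option 2: Σ r·B − C = (4·0.125·0.135 + 3·0.125·0.442) − 0.11 = 0.12325.
Option 2 has the higher net inclusive-fitness payoff.

Option 2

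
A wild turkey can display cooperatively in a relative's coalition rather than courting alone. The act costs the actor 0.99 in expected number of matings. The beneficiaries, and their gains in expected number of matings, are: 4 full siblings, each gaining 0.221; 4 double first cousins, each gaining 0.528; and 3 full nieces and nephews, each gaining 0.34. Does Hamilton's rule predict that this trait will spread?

Yes

Hamilton's rule: the trait is favored when the sum of r·B over every recipient exceeds the actor's cost C.
r to a full sibling = 1/2 (full sibs share both parents — two paths of length 2: r = 2·(1/2)^2 = 1/2).
r to a double first cousin = 0.25 (double first cousins share both grandparent pairs — four paths of length 4: r = 4·(1/2)^4 = 1/4).
r to a full niece or nephew = 1/4 (full aunt/uncle↔niece/nephew: two paths of length 3 through the shared grandparent pair: r = 2·(1/2)^3 = 1/4).
Summing one r·B term per recipient: 4·0.5·0.221 + 4·0.25·0.528 + 3·0.25·0.34 = 1.225.
1.225 > 0.99: the indirect benefit exceeds the cost.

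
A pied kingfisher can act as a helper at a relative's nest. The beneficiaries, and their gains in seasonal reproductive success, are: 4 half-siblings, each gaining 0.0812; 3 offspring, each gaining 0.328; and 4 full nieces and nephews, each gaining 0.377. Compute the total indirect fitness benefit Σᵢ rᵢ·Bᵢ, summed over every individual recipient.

r to a half-sibling = 0.25 (half-sibs share one parent — one path of length 2: r = (1/2)^2 = 1/4).
r to an offspring = 1/2 (one parent–offspring link: r = (1/2)^1 = 1/2).
r to a full niece or nephew = 0.25 (full aunt/uncle↔niece/nephew: two paths of length 3 through the shared grandparent pair: r = 2·(1/2)^3 = 1/4).
Summing one r·B term per recipient: 4·0.25·0.0812 + 3·0.5·0.328 + 4·0.25·0.377 = 0.9502.

0.9502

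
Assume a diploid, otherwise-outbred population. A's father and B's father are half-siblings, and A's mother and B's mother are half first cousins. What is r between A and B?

With two independent routes of shared ancestry, r is the sum of the two contributions.
A and B are related in two ways: half first cousins through their fathers (r = 1/16) and half second cousins through their mothers (r = 1/64).
r = 1/16 + 1/64 = 5/64 = 0.078125.

0.078125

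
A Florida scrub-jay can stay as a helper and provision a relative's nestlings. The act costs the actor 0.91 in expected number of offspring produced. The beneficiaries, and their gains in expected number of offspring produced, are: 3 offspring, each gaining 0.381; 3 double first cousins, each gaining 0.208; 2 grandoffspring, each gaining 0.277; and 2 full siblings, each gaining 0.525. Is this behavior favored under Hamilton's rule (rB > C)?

Yes

Hamilton's rule: the trait is favored when the sum of r·B over every recipient exceeds the actor's cost C.
r to an offspring = 1/2 (one parent–offspring link: r = (1/2)^1 = 1/2).
r to a double first cousin = 1/4 (double first cousins share both grandparent pairs — four paths of length 4: r = 4·(1/2)^4 = 1/4).
r to a grandoffspring = 1/4 (two parent–offspring links: r = (1/2)^2 = 1/4).
r to a full sibling = 0.5 (full sibs share both parents — two paths of length 2: r = 2·(1/2)^2 = 1/2).
Summing one r·B term per recipient: 3·0.5·0.381 + 3·0.25·0.208 + 2·0.25·0.277 + 2·0.5·0.525 = 1.391.
1.391 > 0.91: the indirect benefit exceeds the cost.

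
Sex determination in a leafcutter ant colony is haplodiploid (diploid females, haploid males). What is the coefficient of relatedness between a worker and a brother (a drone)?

0.25

Her haploid brother carries none of their father's genes and a random half of their mother's genome; that half matches the maternal half of her own genome with probability 1/2: r = 1/2 · 1/2 = 1/4.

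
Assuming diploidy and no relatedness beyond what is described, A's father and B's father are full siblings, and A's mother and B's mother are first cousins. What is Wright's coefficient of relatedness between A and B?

Independent pedigree routes through distinct common ancestors add.
A and B are related in two ways: first cousins through their fathers (r = 1/8) and second cousins through their mothers (r = 1/32).
r = 1/8 + 1/32 = 0.15625.

0.15625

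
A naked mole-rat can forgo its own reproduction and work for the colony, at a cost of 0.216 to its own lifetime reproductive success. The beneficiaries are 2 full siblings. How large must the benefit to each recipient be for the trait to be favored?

r to a full sibling = 0.5 (full sibs share both parents — two paths of length 2: r = 2·(1/2)^2 = 1/2).
Hamilton's rule with n recipients of equal r: n·r·B > C, so B > C/(n·r) = 0.216/(2·0.5) = 0.216.

0.216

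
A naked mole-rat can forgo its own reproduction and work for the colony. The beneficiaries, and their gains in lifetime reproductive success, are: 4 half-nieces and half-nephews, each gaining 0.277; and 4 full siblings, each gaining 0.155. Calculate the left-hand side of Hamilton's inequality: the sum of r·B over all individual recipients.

r to a half-niece or half-nephew = 0.125 (half-aunt/uncle↔niece/nephew: one path of length 3: r = (1/2)^3 = 1/8).
r to a full sibling = 1/2 (full sibs share both parents — two paths of length 2: r = 2·(1/2)^2 = 1/2).
Summing one r·B term per recipient: 4·0.125·0.277 + 4·0.5·0.155 = 0.4485.

0.4485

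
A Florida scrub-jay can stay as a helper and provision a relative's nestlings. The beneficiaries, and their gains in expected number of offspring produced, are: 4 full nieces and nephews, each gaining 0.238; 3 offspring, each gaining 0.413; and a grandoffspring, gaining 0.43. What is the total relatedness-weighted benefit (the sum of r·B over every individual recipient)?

r to a full niece or nephew = 1/4 (full aunt/uncle↔niece/nephew: two paths of length 3 through the shared grandparent pair: r = 2·(1/2)^3 = 1/4).
r to an offspring = 0.5 (one parent–offspring link: r = (1/2)^1 = 1/2).
r to a grandoffspring = 1/4 (two parent–offspring links: r = (1/2)^2 = 1/4).
Summing one r·B term per recipient: 4·0.25·0.238 + 3·0.5·0.413 + 1·0.25·0.43 = 0.965.

0.965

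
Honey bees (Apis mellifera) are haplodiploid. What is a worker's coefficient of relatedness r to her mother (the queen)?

0.5

One meiotic link between diploid queen and diploid daughter: r = 1/2.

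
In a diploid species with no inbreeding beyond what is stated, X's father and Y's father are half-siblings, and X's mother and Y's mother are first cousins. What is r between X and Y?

0.09375

Wright's path rule: contributions from independent ancestry routes add.
X and Y are related in two ways: half first cousins through their fathers (r = 1/16) and second cousins through their mothers (r = 1/32).
r = 1/16 + 1/32 = 0.09375.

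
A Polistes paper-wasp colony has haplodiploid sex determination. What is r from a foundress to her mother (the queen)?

0.5

One meiotic link between diploid queen and diploid daughter: r = 1/2.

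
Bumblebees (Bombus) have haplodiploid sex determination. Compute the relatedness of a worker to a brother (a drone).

0.25

Her haploid brother carries none of their father's genes and a random half of their mother's genome; that half matches the maternal half of her own genome with probability 1/2: r = 1/2 · 1/2 = 1/4.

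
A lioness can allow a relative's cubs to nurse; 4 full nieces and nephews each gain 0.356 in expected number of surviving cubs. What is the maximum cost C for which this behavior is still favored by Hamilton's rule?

0.356

r to a full niece or nephew = 0.25 (full aunt/uncle↔niece/nephew: two paths of length 3 through the shared grandparent pair: r = 2·(1/2)^3 = 1/4).
Hamilton's rule: n·r·B > C, so the trait is favored while C < n·r·B = 4·0.25·0.356 = 0.356.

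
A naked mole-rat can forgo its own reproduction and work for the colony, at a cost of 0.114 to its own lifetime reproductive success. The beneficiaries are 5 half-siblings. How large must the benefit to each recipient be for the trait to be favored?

r to a half-sibling = 1/4 (half-sibs share one parent — one path of length 2: r = (1/2)^2 = 1/4).
Hamilton's rule with n recipients of equal r: n·r·B > C, so B > C/(n·r) = 0.114/(5·0.25) = 0.0912.

0.0912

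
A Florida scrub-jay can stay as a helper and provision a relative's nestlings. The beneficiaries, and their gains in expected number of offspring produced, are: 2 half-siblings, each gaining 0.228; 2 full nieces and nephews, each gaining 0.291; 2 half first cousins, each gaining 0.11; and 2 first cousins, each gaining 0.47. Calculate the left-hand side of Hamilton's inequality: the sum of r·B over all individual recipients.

r to a half-sibling = 1/4 (half-sibs share one parent — one path of length 2: r = (1/2)^2 = 1/4).
r to a full niece or nephew = 1/4 (full aunt/uncle↔niece/nephew: two paths of length 3 through the shared grandparent pair: r = 2·(1/2)^3 = 1/4).
r to a half first cousin = 0.0625 (half first cousins share one grandparent — one path of length 4: r = (1/2)^4 = 1/16).
r to a first cousin = 0.125 (first cousins share one grandparent pair — two paths of length 4: r = 2·(1/2)^4 = 1/8).
Summing one r·B term per recipient: 2·0.25·0.228 + 2·0.25·0.291 + 2·0.0625·0.11 + 2·0.125·0.47 = 0.39075.

0.39075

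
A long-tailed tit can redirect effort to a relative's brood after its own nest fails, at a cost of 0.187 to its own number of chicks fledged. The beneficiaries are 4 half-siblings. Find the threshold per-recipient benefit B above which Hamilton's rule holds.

r to a half-sibling = 0.25 (half-sibs share one parent — one path of length 2: r = (1/2)^2 = 1/4).
Hamilton's rule with n recipients of equal r: n·r·B > C, so B > C/(n·r) = 0.187/(4·0.25) = 0.187.

0.187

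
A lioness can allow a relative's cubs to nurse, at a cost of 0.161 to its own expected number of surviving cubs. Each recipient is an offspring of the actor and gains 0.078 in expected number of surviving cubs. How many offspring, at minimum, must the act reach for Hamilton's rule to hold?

r to an offspring = 1/2 (one parent–offspring link: r = (1/2)^1 = 1/2).
Hamilton's rule: n·r·B > C  ⇒  n > C/(r·B) = 0.161/(0.5·0.078) = 4.128.
The smallest integer exceeding 4.128 is 5.

5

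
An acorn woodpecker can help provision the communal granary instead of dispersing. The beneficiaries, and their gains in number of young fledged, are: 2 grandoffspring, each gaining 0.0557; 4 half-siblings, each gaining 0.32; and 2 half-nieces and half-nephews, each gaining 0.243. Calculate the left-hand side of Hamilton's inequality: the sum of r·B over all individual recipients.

r to a grandoffspring = 1/4 (two parent–offspring links: r = (1/2)^2 = 1/4).
r to a half-sibling = 0.25 (half-sibs share one parent — one path of length 2: r = (1/2)^2 = 1/4).
r to a half-niece or half-nephew = 1/8 (half-aunt/uncle↔niece/nephew: one path of length 3: r = (1/2)^3 = 1/8).
Summing one r·B term per recipient: 2·0.25·0.0557 + 4·0.25·0.32 + 2·0.125·0.243 = 0.4086.

0.4086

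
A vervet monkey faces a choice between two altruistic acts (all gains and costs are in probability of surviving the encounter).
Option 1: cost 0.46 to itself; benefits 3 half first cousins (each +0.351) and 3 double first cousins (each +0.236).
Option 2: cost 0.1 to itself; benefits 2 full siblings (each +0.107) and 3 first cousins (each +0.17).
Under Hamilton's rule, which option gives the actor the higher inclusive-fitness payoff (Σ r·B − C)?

Option 2

Option 1: r to a half first cousin = 0.0625.
Option 1: r to a double first cousin = 0.25.
Option 1: Σ r·B − C = (3·0.0625·0.351 + 3·0.25·0.236) − 0.46 = -0.2171875.
Option 2: r to a full sibling = 0.5.
Option 2: r to a first cousin = 0.125.
Option 2: Σ r·B − C = (2·0.5·0.107 + 3·0.125·0.17) − 0.1 = 0.07075.
Option 2 has the higher net inclusive-fitness payoff.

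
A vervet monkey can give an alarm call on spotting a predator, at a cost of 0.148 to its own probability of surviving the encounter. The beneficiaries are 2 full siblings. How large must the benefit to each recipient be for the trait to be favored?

0.148

r to a full sibling = 0.5 (full sibs share both parents — two paths of length 2: r = 2·(1/2)^2 = 1/2).
Hamilton's rule with n recipients of equal r: n·r·B > C, so B > C/(n·r) = 0.148/(2·0.5) = 0.148.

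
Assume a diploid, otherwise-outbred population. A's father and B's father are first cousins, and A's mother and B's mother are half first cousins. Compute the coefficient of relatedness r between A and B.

0.046875

With two independent routes of shared ancestry, r is the sum of the two contributions.
A and B are related in two ways: second cousins through their fathers (r = 1/32) and half second cousins through their mothers (r = 1/64).
r = 1/32 + 1/64 = 0.046875.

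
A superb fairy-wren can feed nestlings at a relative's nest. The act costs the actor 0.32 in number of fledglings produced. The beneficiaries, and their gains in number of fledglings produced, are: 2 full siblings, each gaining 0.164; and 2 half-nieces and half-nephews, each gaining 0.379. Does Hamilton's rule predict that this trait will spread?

No

Hamilton's rule: the trait is favored when the sum of r·B over every recipient exceeds the actor's cost C.
r to a full sibling = 1/2 (full sibs share both parents — two paths of length 2: r = 2·(1/2)^2 = 1/2).
r to a half-niece or half-nephew = 0.125 (half-aunt/uncle↔niece/nephew: one path of length 3: r = (1/2)^3 = 1/8).
Summing one r·B term per recipient: 2·0.5·0.164 + 2·0.125·0.379 = 0.25875.
0.25875 < 0.32: the indirect benefit is less than the cost.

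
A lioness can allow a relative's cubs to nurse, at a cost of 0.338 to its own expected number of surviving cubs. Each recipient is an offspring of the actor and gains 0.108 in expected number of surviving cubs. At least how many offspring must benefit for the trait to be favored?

r to an offspring = 1/2 (one parent–offspring link: r = (1/2)^1 = 1/2).
Hamilton's rule: n·r·B > C  ⇒  n > C/(r·B) = 0.338/(0.5·0.108) = 6.259.
The smallest integer exceeding 6.259 is 7.

7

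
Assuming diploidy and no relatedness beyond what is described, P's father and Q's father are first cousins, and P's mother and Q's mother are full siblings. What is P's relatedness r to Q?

0.15625

Relatedness sums over independent paths through distinct common ancestors.
P and Q are related in two ways: second cousins through their fathers (r = 1/32) and first cousins through their mothers (r = 1/8).
r = 1/32 + 1/8 = 5/32 = 0.15625.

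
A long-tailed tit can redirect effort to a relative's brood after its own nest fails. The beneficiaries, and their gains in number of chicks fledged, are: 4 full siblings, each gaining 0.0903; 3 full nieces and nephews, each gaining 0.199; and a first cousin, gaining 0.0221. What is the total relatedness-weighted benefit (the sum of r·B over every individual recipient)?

0.3326125

r to a full sibling = 0.5 (full sibs share both parents — two paths of length 2: r = 2·(1/2)^2 = 1/2).
r to a full niece or nephew = 0.25 (full aunt/uncle↔niece/nephew: two paths of length 3 through the shared grandparent pair: r = 2·(1/2)^3 = 1/4).
r to a first cousin = 1/8 (first cousins share one grandparent pair — two paths of length 4: r = 2·(1/2)^4 = 1/8).
Summing one r·B term per recipient: 4·0.5·0.0903 + 3·0.25·0.199 + 1·0.125·0.0221 = 0.3326125.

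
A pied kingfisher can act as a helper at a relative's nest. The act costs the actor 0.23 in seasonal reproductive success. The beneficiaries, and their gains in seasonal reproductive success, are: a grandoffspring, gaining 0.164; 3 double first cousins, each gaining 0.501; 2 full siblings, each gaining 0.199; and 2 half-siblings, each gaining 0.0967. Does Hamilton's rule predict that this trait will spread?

Hamilton's rule: the trait is favored when the sum of r·B over every recipient exceeds the actor's cost C.
r to a grandoffspring = 0.25 (two parent–offspring links: r = (1/2)^2 = 1/4).
r to a double first cousin = 1/4 (double first cousins share both grandparent pairs — four paths of length 4: r = 4·(1/2)^4 = 1/4).
r to a full sibling = 0.5 (full sibs share both parents — two paths of length 2: r = 2·(1/2)^2 = 1/2).
r to a half-sibling = 0.25 (half-sibs share one parent — one path of length 2: r = (1/2)^2 = 1/4).
Summing one r·B term per recipient: 1·0.25·0.164 + 3·0.25·0.501 + 2·0.5·0.199 + 2·0.25·0.0967 = 0.6641.
0.6641 > 0.23: the indirect benefit exceeds the cost.

Yes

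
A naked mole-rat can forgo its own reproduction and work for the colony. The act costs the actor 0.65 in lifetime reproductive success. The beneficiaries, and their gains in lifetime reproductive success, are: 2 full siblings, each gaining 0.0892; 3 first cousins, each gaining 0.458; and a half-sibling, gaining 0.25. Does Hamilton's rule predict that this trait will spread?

Hamilton's rule: the trait is favored when the sum of r·B over every recipient exceeds the actor's cost C.
r to a full sibling = 0.5 (full sibs share both parents — two paths of length 2: r = 2·(1/2)^2 = 1/2).
r to a first cousin = 1/8 (first cousins share one grandparent pair — two paths of length 4: r = 2·(1/2)^4 = 1/8).
r to a half-sibling = 1/4 (half-sibs share one parent — one path of length 2: r = (1/2)^2 = 1/4).
Summing one r·B term per recipient: 2·0.5·0.0892 + 3·0.125·0.458 + 1·0.25·0.25 = 0.32345.
0.32345 < 0.65: the indirect benefit is less than the cost.

No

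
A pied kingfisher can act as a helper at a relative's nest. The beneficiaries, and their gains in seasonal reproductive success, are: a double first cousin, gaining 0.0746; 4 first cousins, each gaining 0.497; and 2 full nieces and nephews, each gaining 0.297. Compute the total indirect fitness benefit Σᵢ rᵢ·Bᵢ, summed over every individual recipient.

r to a double first cousin = 1/4 (double first cousins share both grandparent pairs — four paths of length 4: r = 4·(1/2)^4 = 1/4).
r to a first cousin = 0.125 (first cousins share one grandparent pair — two paths of length 4: r = 2·(1/2)^4 = 1/8).
r to a full niece or nephew = 1/4 (full aunt/uncle↔niece/nephew: two paths of length 3 through the shared grandparent pair: r = 2·(1/2)^3 = 1/4).
Summing one r·B term per recipient: 1·0.25·0.0746 + 4·0.125·0.497 + 2·0.25·0.297 = 0.41565.

0.41565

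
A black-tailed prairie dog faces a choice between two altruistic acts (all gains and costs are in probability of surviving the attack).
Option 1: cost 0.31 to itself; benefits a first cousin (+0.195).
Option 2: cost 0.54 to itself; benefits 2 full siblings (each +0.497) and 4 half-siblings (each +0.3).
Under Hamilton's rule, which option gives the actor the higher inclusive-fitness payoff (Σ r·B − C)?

Option 1: r to a first cousin = 0.125.
Option 1: Σ r·B − C = (1·0.125·0.195) − 0.31 = -0.285625.
Option 2: r to a full sibling = 0.5.
Option 2: r to a half-sibling = 0.25.
Option 2: Σ r·B − C = (2·0.5·0.497 + 4·0.25·0.3) − 0.54 = 0.257.
Option 2 has the higher net inclusive-fitness payoff.

Option 2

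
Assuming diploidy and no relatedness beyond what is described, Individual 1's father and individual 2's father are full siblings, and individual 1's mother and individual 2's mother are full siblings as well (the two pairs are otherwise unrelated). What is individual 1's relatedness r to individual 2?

Wright's path rule: contributions from independent ancestry routes add.
Individual 1 and individual 2 are related in two ways: first cousins through their fathers (r = 1/8) and first cousins through their mothers (r = 1/8) — i.e. double first cousins.
r = 1/8 + 1/8 = 0.25.

0.25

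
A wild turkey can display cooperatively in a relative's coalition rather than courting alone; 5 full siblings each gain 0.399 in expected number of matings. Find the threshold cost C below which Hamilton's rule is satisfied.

0.9975

r to a full sibling = 1/2 (full sibs share both parents — two paths of length 2: r = 2·(1/2)^2 = 1/2).
Hamilton's rule: n·r·B > C, so the trait is favored while C < n·r·B = 5·0.5·0.399 = 0.9975.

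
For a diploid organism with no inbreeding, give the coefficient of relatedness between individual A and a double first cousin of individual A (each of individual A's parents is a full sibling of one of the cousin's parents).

Each parent–offspring link contributes a factor of 1/2, and independent paths through distinct common ancestors add.
Double first cousins share both grandparent pairs — four paths of length 4: r = 4·(1/2)^4 = 1/4.

0.25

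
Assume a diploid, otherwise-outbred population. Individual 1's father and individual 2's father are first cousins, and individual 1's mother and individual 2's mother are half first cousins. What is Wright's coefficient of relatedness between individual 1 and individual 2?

0.046875

Independent pedigree routes through distinct common ancestors add.
Individual 1 and individual 2 are related in two ways: second cousins through their fathers (r = 1/32) and half second cousins through their mothers (r = 1/64).
r = 1/32 + 1/64 = 0.046875.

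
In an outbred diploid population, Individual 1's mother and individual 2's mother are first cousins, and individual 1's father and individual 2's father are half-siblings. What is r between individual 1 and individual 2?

Relatedness sums over independent paths through distinct common ancestors.
Individual 1 and individual 2 are related in two ways: second cousins through their mothers (r = 1/32) and half first cousins through their fathers (r = 1/16).
r = 1/32 + 1/16 = 0.09375.

0.09375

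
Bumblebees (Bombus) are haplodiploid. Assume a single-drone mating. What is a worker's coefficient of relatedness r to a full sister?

0.75

Haplodiploid full sisters inherit their father's entire haploid genome identically (contributing 1/2) and on average half of their mother's contribution (1/2 · 1/2 = 1/4); r = 1/2 + 1/4 = 3/4.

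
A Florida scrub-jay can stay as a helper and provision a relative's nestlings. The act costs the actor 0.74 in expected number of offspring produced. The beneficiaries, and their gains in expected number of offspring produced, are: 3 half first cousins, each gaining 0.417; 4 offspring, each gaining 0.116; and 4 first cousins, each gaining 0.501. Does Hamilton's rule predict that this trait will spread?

No

Hamilton's rule: the trait is favored when the sum of r·B over every recipient exceeds the actor's cost C.
r to a half first cousin = 1/16 (half first cousins share one grandparent — one path of length 4: r = (1/2)^4 = 1/16).
r to an offspring = 1/2 (one parent–offspring link: r = (1/2)^1 = 1/2).
r to a first cousin = 0.125 (first cousins share one grandparent pair — two paths of length 4: r = 2·(1/2)^4 = 1/8).
Summing one r·B term per recipient: 3·0.0625·0.417 + 4·0.5·0.116 + 4·0.125·0.501 = 0.5606875.
0.5606875 < 0.74: the indirect benefit is less than the cost.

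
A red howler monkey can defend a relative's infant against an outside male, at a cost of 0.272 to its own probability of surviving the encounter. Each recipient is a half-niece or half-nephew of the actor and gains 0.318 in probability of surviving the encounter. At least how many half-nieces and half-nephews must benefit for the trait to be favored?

r to a half-niece or half-nephew = 0.125 (half-aunt/uncle↔niece/nephew: one path of length 3: r = (1/2)^3 = 1/8).
Hamilton's rule: n·r·B > C  ⇒  n > C/(r·B) = 0.272/(0.125·0.318) = 6.843.
The smallest integer exceeding 6.843 is 7.

7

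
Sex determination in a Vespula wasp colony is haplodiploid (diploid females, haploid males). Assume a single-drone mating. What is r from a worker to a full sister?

0.75

Haplodiploid full sisters inherit their father's entire haploid genome identically (contributing 1/2) and on average half of their mother's contribution (1/2 · 1/2 = 1/4); r = 1/2 + 1/4 = 3/4.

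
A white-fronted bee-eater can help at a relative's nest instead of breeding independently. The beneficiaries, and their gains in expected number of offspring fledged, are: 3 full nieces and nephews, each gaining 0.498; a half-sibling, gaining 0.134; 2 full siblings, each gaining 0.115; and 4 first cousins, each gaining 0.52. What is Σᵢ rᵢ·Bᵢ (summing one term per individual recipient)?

r to a full niece or nephew = 0.25 (full aunt/uncle↔niece/nephew: two paths of length 3 through the shared grandparent pair: r = 2·(1/2)^3 = 1/4).
r to a half-sibling = 1/4 (half-sibs share one parent — one path of length 2: r = (1/2)^2 = 1/4).
r to a full sibling = 0.5 (full sibs share both parents — two paths of length 2: r = 2·(1/2)^2 = 1/2).
r to a first cousin = 0.125 (first cousins share one grandparent pair — two paths of length 4: r = 2·(1/2)^4 = 1/8).
Summing one r·B term per recipient: 3·0.25·0.498 + 1·0.25·0.134 + 2·0.5·0.115 + 4·0.125·0.52 = 0.782.

0.782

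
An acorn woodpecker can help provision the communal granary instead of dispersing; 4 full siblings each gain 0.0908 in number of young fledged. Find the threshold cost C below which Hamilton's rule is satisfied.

0.1816

r to a full sibling = 0.5 (full sibs share both parents — two paths of length 2: r = 2·(1/2)^2 = 1/2).
Hamilton's rule: n·r·B > C, so the trait is favored while C < n·r·B = 4·0.5·0.0908 = 0.1816.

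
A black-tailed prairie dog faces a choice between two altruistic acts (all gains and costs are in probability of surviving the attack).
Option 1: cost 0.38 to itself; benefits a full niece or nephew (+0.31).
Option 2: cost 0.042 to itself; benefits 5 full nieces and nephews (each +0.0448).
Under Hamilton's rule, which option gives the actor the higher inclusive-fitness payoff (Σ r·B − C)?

Option 1: r to a full niece or nephew = 0.25.
Option 1: Σ r·B − C = (1·0.25·0.31) − 0.38 = -0.3025.
Option 2: r to a full niece or nephew = 0.25.
Option 2: Σ r·B − C = (5·0.25·0.0448) − 0.042 = 0.014.
Option 2 has the higher net inclusive-fitness payoff.

Option 2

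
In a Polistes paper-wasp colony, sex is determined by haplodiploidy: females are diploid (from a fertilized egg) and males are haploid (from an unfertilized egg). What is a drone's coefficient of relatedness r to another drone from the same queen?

Haploid brothers each carry a random half of the queen's diploid genome, so on average they share half: r = 1/2.

0.5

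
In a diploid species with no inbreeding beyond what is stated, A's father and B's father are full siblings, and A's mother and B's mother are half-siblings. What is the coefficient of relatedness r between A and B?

Wright's path rule: contributions from independent ancestry routes add.
A and B are related in two ways: first cousins through their fathers (r = 1/8) and half first cousins through their mothers (r = 1/16).
r = 1/8 + 1/16 = 0.1875.

0.1875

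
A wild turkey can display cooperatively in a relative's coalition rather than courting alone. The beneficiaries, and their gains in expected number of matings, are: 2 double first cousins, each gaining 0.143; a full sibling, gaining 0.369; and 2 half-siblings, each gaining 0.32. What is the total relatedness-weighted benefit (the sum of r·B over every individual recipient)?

0.416

r to a double first cousin = 1/4 (double first cousins share both grandparent pairs — four paths of length 4: r = 4·(1/2)^4 = 1/4).
r to a full sibling = 1/2 (full sibs share both parents — two paths of length 2: r = 2·(1/2)^2 = 1/2).
r to a half-sibling = 0.25 (half-sibs share one parent — one path of length 2: r = (1/2)^2 = 1/4).
Summing one r·B term per recipient: 2·0.25·0.143 + 1·0.5·0.369 + 2·0.25·0.32 = 0.416.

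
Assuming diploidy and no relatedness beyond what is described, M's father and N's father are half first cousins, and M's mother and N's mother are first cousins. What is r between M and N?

0.046875

Independent pedigree routes through distinct common ancestors add.
M and N are related in two ways: half second cousins through their fathers (r = 1/64) and second cousins through their mothers (r = 1/32).
r = 1/64 + 1/32 = 0.046875.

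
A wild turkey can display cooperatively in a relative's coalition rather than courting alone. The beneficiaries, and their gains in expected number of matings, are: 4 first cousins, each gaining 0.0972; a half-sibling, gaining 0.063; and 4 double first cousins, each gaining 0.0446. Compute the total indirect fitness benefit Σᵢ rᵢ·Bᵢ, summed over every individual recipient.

0.10895

r to a first cousin = 0.125 (first cousins share one grandparent pair — two paths of length 4: r = 2·(1/2)^4 = 1/8).
r to a half-sibling = 1/4 (half-sibs share one parent — one path of length 2: r = (1/2)^2 = 1/4).
r to a double first cousin = 1/4 (double first cousins share both grandparent pairs — four paths of length 4: r = 4·(1/2)^4 = 1/4).
Summing one r·B term per recipient: 4·0.125·0.0972 + 1·0.25·0.063 + 4·0.25·0.0446 = 0.10895.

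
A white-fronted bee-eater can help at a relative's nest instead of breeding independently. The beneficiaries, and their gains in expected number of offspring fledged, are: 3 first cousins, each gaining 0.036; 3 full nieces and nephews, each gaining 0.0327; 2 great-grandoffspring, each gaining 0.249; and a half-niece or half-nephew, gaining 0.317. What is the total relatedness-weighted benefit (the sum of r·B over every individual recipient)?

r to a first cousin = 1/8 (first cousins share one grandparent pair — two paths of length 4: r = 2·(1/2)^4 = 1/8).
r to a full niece or nephew = 1/4 (full aunt/uncle↔niece/nephew: two paths of length 3 through the shared grandparent pair: r = 2·(1/2)^3 = 1/4).
r to a great-grandoffspring = 1/8 (three parent–offspring links: r = (1/2)^3 = 1/8).
r to a half-niece or half-nephew = 1/8 (half-aunt/uncle↔niece/nephew: one path of length 3: r = (1/2)^3 = 1/8).
Summing one r·B term per recipient: 3·0.125·0.036 + 3·0.25·0.0327 + 2·0.125·0.249 + 1·0.125·0.317 = 0.1399.

0.1399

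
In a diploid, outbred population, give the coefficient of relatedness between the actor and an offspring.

0.5

One parent–offspring link: r = (1/2)^1 = 1/2.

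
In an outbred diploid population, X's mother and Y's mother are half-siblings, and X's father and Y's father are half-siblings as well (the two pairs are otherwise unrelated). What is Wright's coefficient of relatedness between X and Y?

Wright's path rule: contributions from independent ancestry routes add.
X and Y are related in two ways: half first cousins through their mothers (r = 1/16) and half first cousins through their fathers (r = 1/16).
r = 1/16 + 1/16 = 1/8 = 0.125.

0.125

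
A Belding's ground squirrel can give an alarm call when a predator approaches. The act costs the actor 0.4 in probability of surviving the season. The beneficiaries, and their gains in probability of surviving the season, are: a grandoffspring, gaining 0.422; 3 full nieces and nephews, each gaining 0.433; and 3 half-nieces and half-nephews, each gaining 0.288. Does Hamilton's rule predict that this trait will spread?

Yes

Hamilton's rule: the trait is favored when the sum of r·B over every recipient exceeds the actor's cost C.
r to a grandoffspring = 0.25 (two parent–offspring links: r = (1/2)^2 = 1/4).
r to a full niece or nephew = 1/4 (full aunt/uncle↔niece/nephew: two paths of length 3 through the shared grandparent pair: r = 2·(1/2)^3 = 1/4).
r to a half-niece or half-nephew = 0.125 (half-aunt/uncle↔niece/nephew: one path of length 3: r = (1/2)^3 = 1/8).
Summing one r·B term per recipient: 1·0.25·0.422 + 3·0.25·0.433 + 3·0.125·0.288 = 0.53825.
0.53825 > 0.4: the indirect benefit exceeds the cost.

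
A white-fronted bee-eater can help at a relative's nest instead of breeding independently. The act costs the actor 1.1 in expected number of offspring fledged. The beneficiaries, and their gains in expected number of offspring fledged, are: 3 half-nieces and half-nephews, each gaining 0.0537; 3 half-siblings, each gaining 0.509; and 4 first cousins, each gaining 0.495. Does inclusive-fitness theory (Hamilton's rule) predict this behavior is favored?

Hamilton's rule: the trait is favored when the sum of r·B over every recipient exceeds the actor's cost C.
r to a half-niece or half-nephew = 0.125 (half-aunt/uncle↔niece/nephew: one path of length 3: r = (1/2)^3 = 1/8).
r to a half-sibling = 0.25 (half-sibs share one parent — one path of length 2: r = (1/2)^2 = 1/4).
r to a first cousin = 0.125 (first cousins share one grandparent pair — two paths of length 4: r = 2·(1/2)^4 = 1/8).
Summing one r·B term per recipient: 3·0.125·0.0537 + 3·0.25·0.509 + 4·0.125·0.495 = 0.6493875.
0.6493875 < 1.1: the indirect benefit is less than the cost.

No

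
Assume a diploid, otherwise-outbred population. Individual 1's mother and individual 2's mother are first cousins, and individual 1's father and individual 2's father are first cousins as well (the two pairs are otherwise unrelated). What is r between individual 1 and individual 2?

0.0625

Relatedness sums over independent paths through distinct common ancestors.
Individual 1 and individual 2 are related in two ways: second cousins through their mothers (r = 1/32) and second cousins through their fathers (r = 1/32).
r = 1/32 + 1/32 = 0.0625.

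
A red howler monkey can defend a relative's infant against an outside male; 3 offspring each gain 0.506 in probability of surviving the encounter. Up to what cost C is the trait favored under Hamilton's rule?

r to an offspring = 0.5 (one parent–offspring link: r = (1/2)^1 = 1/2).
Hamilton's rule: n·r·B > C, so the trait is favored while C < n·r·B = 3·0.5·0.506 = 0.759.

0.759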